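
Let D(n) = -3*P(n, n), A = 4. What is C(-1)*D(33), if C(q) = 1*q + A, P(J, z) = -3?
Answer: 27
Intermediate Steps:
C(q) = 4 + q (C(q) = 1*q + 4 = q + 4 = 4 + q)
D(n) = 9 (D(n) = -3*(-3) = 9)
C(-1)*D(33) = (4 - 1)*9 = 3*9 = 27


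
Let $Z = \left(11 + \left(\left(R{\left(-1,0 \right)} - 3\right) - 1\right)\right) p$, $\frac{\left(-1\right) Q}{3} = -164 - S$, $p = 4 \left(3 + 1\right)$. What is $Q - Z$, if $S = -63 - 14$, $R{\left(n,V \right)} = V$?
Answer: $149$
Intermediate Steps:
$S = -77$ ($S = -63 - 14 = -77$)
$p = 16$ ($p = 4 \cdot 4 = 16$)
$Q = 261$ ($Q = - 3 \left(-164 - -77\right) = - 3 \left(-164 + 77\right) = \left(-3\right) \left(-87\right) = 261$)
$Z = 112$ ($Z = \left(11 + \left(\left(0 - 3\right) - 1\right)\right) 16 = \left(11 - 4\right) 16 = 7 \cdot 16 = 112$)
$Q - Z = 261 - 112 = 149$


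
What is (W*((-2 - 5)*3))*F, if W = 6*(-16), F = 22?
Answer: 44352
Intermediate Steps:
W = -96
(W*((-2 - 5)*3))*F = -96*(-2 - 5)*3*22 = -(-672)*3*22 = -96*(-21)*22 = 2016*22 = 44352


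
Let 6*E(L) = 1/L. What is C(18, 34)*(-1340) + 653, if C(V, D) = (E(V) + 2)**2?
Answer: -13870667/2916 ≈ -4756.7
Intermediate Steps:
E(L) = 1/(6*L)
C(V, D) = (2 + 1/(6*V))**2 (C(V, D) = (1/(6*V) + 2)**2 = (2 + 1/(6*V))**2)
C(18, 34)*(-1340) + 653 = ((1/36)*(1 + 12*18)**2/18**2)*(-1340) + 653 = ((1/36)*(1/324)*(1 + 216)**2)*(-1340) + 653 = ((1/36)*(1/324)*217**2)*(-1340) + 653 = ((1/36)*(1/324)*47089)*(-1340) + 653 = (47089/11664)*(-1340) + 653 = -15774815/2916 + 653 = -13870667/2916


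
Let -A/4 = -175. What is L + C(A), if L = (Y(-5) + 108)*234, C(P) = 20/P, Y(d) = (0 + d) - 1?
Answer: 835381/35 ≈ 23868.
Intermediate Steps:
A = 700 (A = -4*(-175) = 700)
Y(d) = -1 + d (Y(d) = d - 1 = -1 + d)
L = 23868 (L = ((-1 - 5) + 108)*234 = (-6 + 108)*234 = 102*234 = 23868)
L + C(A) = 23868 + 20/700 = 23868 + 20*(1/700) = 23868 + 1/35 = 835381/35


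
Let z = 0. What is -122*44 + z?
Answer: -5368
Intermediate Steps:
-122*44 + z = -122*44 + 0 = -5368 + 0 = -5368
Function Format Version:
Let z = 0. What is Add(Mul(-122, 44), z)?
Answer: -5368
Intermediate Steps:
Add(Mul(-122, 44), z) = Add(Mul(-122, 44), 0) = Add(-5368, 0) = -5368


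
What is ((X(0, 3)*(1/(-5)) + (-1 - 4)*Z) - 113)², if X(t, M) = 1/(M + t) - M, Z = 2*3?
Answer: 4566769/225 ≈ 20297.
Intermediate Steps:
Z = 6
((X(0, 3)*(1/(-5)) + (-1 - 4)*Z) - 113)² = ((((1 - 1*3² - 1*3*0)/(3 + 0))*(1/(-5)) + (-1 - 4)*6) - 113)² = ((((1 - 1*9 + 0)/3)*(1*(-⅕)) - 5*6) - 113)² = ((((1 - 9 + 0)/3)*(-⅕) - 30) - 113)² = ((((⅓)*(-8))*(-⅕) - 30) - 113)² = ((-8/3*(-⅕) - 30) - 113)² = ((8/15 - 30) - 113)² = (-442/15 - 113)² = (-2137/15)² = 4566769/225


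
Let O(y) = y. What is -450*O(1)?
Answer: -450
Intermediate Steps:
-450*O(1) = -450*1 = -450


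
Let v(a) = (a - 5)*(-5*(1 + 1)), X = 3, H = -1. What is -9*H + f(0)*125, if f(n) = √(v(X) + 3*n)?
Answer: 9 + 250*√5 ≈ 568.02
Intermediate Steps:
v(a) = 50 - 10*a (v(a) = (-5 + a)*(-5*2) = (-5 + a)*(-10) = 50 - 10*a)
f(n) = √(20 + 3*n) (f(n) = √((50 - 10*3) + 3*n) = √((50 - 30) + 3*n) = √(20 + 3*n))
-9*H + f(0)*125 = -9*(-1) + √(20 + 3*0)*125 = 9 + √(20 + 0)*125 = 9 + √20*125 = 9 + (2*√5)*125 = 9 + 250*√5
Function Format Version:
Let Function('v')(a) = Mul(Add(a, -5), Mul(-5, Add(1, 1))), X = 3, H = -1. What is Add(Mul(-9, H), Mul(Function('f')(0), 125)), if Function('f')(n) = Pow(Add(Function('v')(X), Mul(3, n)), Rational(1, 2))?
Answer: Add(9, Mul(250, Pow(5, Rational(1, 2)))) ≈ 568.02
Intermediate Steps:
Function('v')(a) = Add(50, Mul(-10, a)) (Function('v')(a) = Mul(Add(-5, a), Mul(-5, 2)) = Mul(Add(-5, a), -10) = Add(50, Mul(-10, a)))
Function('f')(n) = Pow(Add(20, Mul(3, n)), Rational(1, 2)) (Function('f')(n) = Pow(Add(Add(50, Mul(-10, 3)), Mul(3, n)), Rational(1, 2)) = Pow(Add(Add(50, -30), Mul(3, n)), Rational(1, 2)) = Pow(Add(20, Mul(3, n)), Rational(1, 2)))
Add(Mul(-9, H), Mul(Function('f')(0), 125)) = Add(Mul(-9, -1), Mul(Pow(Add(20, Mul(3, 0)), Rational(1, 2)), 125)) = Add(9, Mul(Pow(Add(20, 0), Rational(1, 2)), 125)) = Add(9, Mul(Pow(20, Rational(1, 2)), 125)) = Add(9, Mul(Mul(2, Pow(5, Rational(1, 2))), 125)) = Add(9, Mul(250, Pow(5, Rational(1, 2))))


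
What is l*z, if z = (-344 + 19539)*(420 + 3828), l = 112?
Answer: 9132520320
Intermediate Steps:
z = 81540360 (z = 19195*4248 = 81540360)
l*z = 112*81540360 = 9132520320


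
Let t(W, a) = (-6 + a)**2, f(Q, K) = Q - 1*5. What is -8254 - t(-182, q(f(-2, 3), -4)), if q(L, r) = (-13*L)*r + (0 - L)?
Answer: -140023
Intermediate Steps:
f(Q, K) = -5 + Q (f(Q, K) = Q - 5 = -5 + Q)
q(L, r) = -L - 13*L*r (q(L, r) = -13*L*r - L = -L - 13*L*r)
-8254 - t(-182, q(f(-2, 3), -4)) = -8254 - (-6 - (-5 - 2)*(1 + 13*(-4)))**2 = -8254 - (-6 - 1*(-7)*(1 - 52))**2 = -8254 - (-6 - 1*(-7)*(-51))**2 = -8254 - (-6 - 357)**2 = -8254 - 1*(-363)**2 = -8254 - 1*131769 = -8254 - 131769 = -140023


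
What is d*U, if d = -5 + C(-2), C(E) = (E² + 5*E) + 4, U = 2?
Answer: -14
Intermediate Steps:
C(E) = 4 + E² + 5*E
d = -7 (d = -5 + (4 + (-2)² + 5*(-2)) = -5 + (4 + 4 - 10) = -5 - 2 = -7)
d*U = -7*2 = -14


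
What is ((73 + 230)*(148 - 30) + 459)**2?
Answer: 1311381369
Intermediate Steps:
((73 + 230)*(148 - 30) + 459)**2 = (303*118 + 459)**2 = (35754 + 459)**2 = 36213**2 = 1311381369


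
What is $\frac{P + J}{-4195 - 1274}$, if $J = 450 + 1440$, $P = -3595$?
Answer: $\frac{1705}{5469} \approx 0.31176$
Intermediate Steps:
$J = 1890$
$\frac{P + J}{-4195 - 1274} = \frac{-3595 + 1890}{-4195 - 1274} = - \frac{1705}{-5469} = \left(-1705\right) \left(- \frac{1}{5469}\right) = \frac{1705}{5469}$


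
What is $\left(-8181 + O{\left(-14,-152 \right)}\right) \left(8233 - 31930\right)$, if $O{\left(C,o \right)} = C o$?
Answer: $143437941$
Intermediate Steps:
$\left(-8181 + O{\left(-14,-152 \right)}\right) \left(8233 - 31930\right) = \left(-8181 - -2128\right) \left(8233 - 31930\right) = \left(-8181 + 2128\right) \left(8233 - 31930\right) = \left(-6053\right) \left(-23697\right) = 143437941$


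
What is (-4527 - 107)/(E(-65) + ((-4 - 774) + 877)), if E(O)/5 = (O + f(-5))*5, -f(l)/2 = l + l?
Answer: 2317/513 ≈ 4.5166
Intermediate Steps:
f(l) = -4*l (f(l) = -2*(l + l) = -4*l)
E(O) = 500 + 25*O (E(O) = 5*((O - 4*(-5))*5) = 5*((O + 20)*5) = 5*((20 + O)*5) = 5*(100 + 5*O) = 500 + 25*O)
(-4527 - 107)/(E(-65) + ((-4 - 774) + 877)) = (-4527 - 107)/((500 + 25*(-65)) + ((-4 - 774) + 877)) = -4634/((500 - 1625) + (-778 + 877)) = -4634/(-1125 + 99) = -4634/(-1026) = -4634*(-1/1026) = 2317/513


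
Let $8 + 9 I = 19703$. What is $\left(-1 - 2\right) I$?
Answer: $-6565$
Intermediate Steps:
$I = \frac{6565}{3}$ ($I = - \frac{8}{9} + \frac{1}{9} \cdot 19703 = - \frac{8}{9} + \frac{19703}{9} = \frac{6565}{3} \approx 2188.3$)
$\left(-1 - 2\right) I = \left(-1 - 2\right) \frac{6565}{3} = \left(-3\right) \frac{6565}{3} = -6565$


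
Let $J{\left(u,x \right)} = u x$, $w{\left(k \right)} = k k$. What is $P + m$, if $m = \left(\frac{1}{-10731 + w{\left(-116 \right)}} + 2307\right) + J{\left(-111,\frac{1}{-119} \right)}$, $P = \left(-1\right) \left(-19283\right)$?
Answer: $\frac{7001399844}{324275} \approx 21591.0$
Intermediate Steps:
$w{\left(k \right)} = k^{2}$
$P = 19283$
$m = \frac{748405019}{324275}$ ($m = \left(\frac{1}{-10731 + \left(-116\right)^{2}} + 2307\right) - \frac{111}{-119} = \left(\frac{1}{-10731 + 13456} + 2307\right) - - \frac{111}{119} = \left(\frac{1}{2725} + 2307\right) + \frac{111}{119} = \frac{6286576}{2725} + \frac{111}{119} = \frac{748405019}{324275} \approx 2307.9$)
$P + m = 19283 + \frac{748405019}{324275} = \frac{7001399844}{324275}$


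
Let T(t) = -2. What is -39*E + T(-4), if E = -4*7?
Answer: 1090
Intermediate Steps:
E = -28
-39*E + T(-4) = -39*(-28) - 2 = 1092 - 2 = 1090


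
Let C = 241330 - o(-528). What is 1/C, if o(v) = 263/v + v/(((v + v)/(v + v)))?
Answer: 528/127701287 ≈ 4.1347e-6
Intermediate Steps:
o(v) = v + 263/v (o(v) = 263/v + v/(((2*v)/((2*v)))) = 263/v + v/(((2*v)*(1/(2*v)))) = 263/v + v/1 = 263/v + v*1 = 263/v + v = v + 263/v)
C = 127701287/528 (C = 241330 - (-528 + 263/(-528)) = 241330 - (-528 + 263*(-1/528)) = 241330 - (-528 - 263/528) = 241330 - 1*(-279047/528) = 241330 + 279047/528 = 127701287/528 ≈ 2.4186e+5)
1/C = 1/(127701287/528) = 528/127701287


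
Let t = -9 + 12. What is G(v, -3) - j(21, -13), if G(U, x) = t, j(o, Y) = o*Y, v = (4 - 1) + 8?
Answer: 276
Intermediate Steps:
v = 11 (v = 3 + 8 = 11)
j(o, Y) = Y*o
t = 3
G(U, x) = 3
G(v, -3) - j(21, -13) = 3 - (-13)*21 = 3 - 1*(-273) = 3 + 273 = 276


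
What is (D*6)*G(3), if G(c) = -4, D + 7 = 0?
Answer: 168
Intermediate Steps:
D = -7 (D = -7 + 0 = -7)
(D*6)*G(3) = -7*6*(-4) = -42*(-4) = 168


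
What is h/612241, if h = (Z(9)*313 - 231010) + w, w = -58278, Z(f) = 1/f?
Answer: -371897/787167 ≈ -0.47245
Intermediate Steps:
h = -2603279/9 (h = (313/9 - 231010) - 58278 = -2078777/9 - 58278 = -2603279/9 ≈ -2.8925e+5)
h/612241 = -2603279/9/612241 = -2603279/9*1/612241 = -371897/787167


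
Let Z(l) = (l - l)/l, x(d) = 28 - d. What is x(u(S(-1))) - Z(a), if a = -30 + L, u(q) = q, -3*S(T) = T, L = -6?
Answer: 83/3 ≈ 27.667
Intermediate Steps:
S(T) = -T/3
a = -36 (a = -30 - 6 = -36)
Z(l) = 0 (Z(l) = 0/l = 0)
x(u(S(-1))) - Z(a) = (28 - (-1)*(-1)/3) - 1*0 = (28 - 1*⅓) + 0 = (28 - ⅓) + 0 = 83/3 + 0 = 83/3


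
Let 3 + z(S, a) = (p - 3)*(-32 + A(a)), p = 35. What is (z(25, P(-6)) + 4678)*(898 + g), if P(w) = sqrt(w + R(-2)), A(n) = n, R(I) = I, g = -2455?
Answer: -5684607 - 99648*I*sqrt(2) ≈ -5.6846e+6 - 1.4092e+5*I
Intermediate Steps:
P(w) = sqrt(-2 + w) (P(w) = sqrt(w - 2) = sqrt(-2 + w))
z(S, a) = -1027 + 32*a (z(S, a) = -3 + (35 - 3)*(-32 + a) = -3 + 32*(-32 + a) = -3 + (-1024 + 32*a) = -1027 + 32*a)
(z(25, P(-6)) + 4678)*(898 + g) = ((-1027 + 32*sqrt(-2 - 6)) + 4678)*(898 - 2455) = ((-1027 + 32*sqrt(-8)) + 4678)*(-1557) = ((-1027 + 32*(2*I*sqrt(2))) + 4678)*(-1557) = ((-1027 + 64*I*sqrt(2)) + 4678)*(-1557) = (3651 + 64*I*sqrt(2))*(-1557) = -5684607 - 99648*I*sqrt(2)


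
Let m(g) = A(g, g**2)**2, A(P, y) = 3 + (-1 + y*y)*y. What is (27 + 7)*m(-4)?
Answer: 566810226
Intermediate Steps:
A(P, y) = 3 + y*(-1 + y**2) (A(P, y) = 3 + (-1 + y**2)*y = 3 + y*(-1 + y**2))
m(g) = (3 + g**6 - g**2)**2 (m(g) = (3 + (g**2)**3 - g**2)**2 = (3 + g**6 - g**2)**2)
(27 + 7)*m(-4) = (27 + 7)*(3 + (-4)**6 - 1*(-4)**2)**2 = 34*(3 + 4096 - 1*16)**2 = 34*(3 + 4096 - 16)**2 = 34*4083**2 = 34*16670889 = 566810226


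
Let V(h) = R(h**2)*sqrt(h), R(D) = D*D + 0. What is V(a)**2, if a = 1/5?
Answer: 1/1953125 ≈ 5.1200e-7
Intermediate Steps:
a = 1/5 ≈ 0.20000
R(D) = D**2 (R(D) = D**2 + 0 = D**2)
V(h) = h**(9/2) (V(h) = (h**2)**2*sqrt(h) = h**4*sqrt(h) = h**(9/2))
V(a)**2 = ((1/5)**(9/2))**2 = (sqrt(5)/3125)**2 = 1/1953125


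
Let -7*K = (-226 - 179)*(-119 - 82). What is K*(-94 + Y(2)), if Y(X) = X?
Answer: 7489260/7 ≈ 1.0699e+6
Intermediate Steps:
K = -81405/7 (K = -(-226 - 179)*(-119 - 82)/7 = -(-405)*(-201)/7 = -1/7*81405 = -81405/7 ≈ -11629.)
K*(-94 + Y(2)) = -81405*(-94 + 2)/7 = -81405/7*(-92) = 7489260/7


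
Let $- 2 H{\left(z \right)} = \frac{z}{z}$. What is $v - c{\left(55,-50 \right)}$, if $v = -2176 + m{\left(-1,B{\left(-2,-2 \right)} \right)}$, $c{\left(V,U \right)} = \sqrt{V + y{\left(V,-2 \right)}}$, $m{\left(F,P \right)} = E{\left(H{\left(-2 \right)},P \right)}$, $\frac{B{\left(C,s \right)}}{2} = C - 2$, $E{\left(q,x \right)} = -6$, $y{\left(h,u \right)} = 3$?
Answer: $-2182 - \sqrt{58} \approx -2189.6$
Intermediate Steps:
$H{\left(z \right)} = - \frac{1}{2}$ ($H{\left(z \right)} = - \frac{z \frac{1}{z}}{2} = \left(- \frac{1}{2}\right) 1 = - \frac{1}{2}$)
$B{\left(C,s \right)} = -4 + 2 C$ ($B{\left(C,s \right)} = 2 \left(C - 2\right) = 2 \left(-2 + C\right) = -4 + 2 C$)
$m{\left(F,P \right)} = -6$
$c{\left(V,U \right)} = \sqrt{3 + V}$ ($c{\left(V,U \right)} = \sqrt{V + 3} = \sqrt{3 + V}$)
$v = -2182$ ($v = -2176 - 6 = -2182$)
$v - c{\left(55,-50 \right)} = -2182 - \sqrt{3 + 55} = -2182 - \sqrt{58}$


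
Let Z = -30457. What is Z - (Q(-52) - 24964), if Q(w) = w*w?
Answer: -8197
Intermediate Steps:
Q(w) = w**2
Z - (Q(-52) - 24964) = -30457 - ((-52)**2 - 24964) = -30457 - (2704 - 24964) = -30457 - 1*(-22260) = -30457 + 22260 = -8197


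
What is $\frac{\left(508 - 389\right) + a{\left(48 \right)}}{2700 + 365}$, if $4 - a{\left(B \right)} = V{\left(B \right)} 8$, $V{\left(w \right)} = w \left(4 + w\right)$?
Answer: $- \frac{3969}{613} \approx -6.4747$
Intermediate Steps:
$a{\left(B \right)} = 4 - 8 B \left(4 + B\right)$ ($a{\left(B \right)} = 4 - B \left(4 + B\right) 8 = 4 - 8 B \left(4 + B\right)$)
$\frac{\left(508 - 389\right) + a{\left(48 \right)}}{2700 + 365} = \frac{\left(508 - 389\right) + \left(4 - 384 \left(4 + 48\right)\right)}{2700 + 365} = \frac{\left(508 - 389\right) + \left(4 - 384 \cdot 52\right)}{3065} = \left(119 + \left(4 - 19968\right)\right) \frac{1}{3065} = \left(119 - 19964\right) \frac{1}{3065} = \left(-19845\right) \frac{1}{3065} = - \frac{3969}{613}$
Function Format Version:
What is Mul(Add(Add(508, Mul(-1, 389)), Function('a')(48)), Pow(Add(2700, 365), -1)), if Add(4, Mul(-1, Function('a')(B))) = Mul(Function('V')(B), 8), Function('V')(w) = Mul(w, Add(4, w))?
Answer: Rational(-3969, 613) ≈ -6.4747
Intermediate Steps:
Function('a')(B) = Add(4, Mul(-8, B, Add(4, B))) (Function('a')(B) = Add(4, Mul(-1, Mul(Mul(B, Add(4, B)), 8))) = Add(4, Mul(-1, Mul(8, B, Add(4, B)))) = Add(4, Mul(-8, B, Add(4, B))))
Mul(Add(Add(508, Mul(-1, 389)), Function('a')(48)), Pow(Add(2700, 365), -1)) = Mul(Add(Add(508, Mul(-1, 389)), Add(4, Mul(-8, 48, Add(4, 48)))), Pow(Add(2700, 365), -1)) = Mul(Add(Add(508, -389), Add(4, Mul(-8, 48, 52))), Pow(3065, -1)) = Mul(Add(119, Add(4, -19968)), Rational(1, 3065)) = Mul(Add(119, -19964), Rational(1, 3065)) = Mul(-19845, Rational(1, 3065)) = Rational(-3969, 613)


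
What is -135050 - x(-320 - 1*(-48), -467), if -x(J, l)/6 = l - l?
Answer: -135050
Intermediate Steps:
x(J, l) = 0 (x(J, l) = -6*(l - l) = -6*0 = 0)
-135050 - x(-320 - 1*(-48), -467) = -135050 - 1*0 = -135050 + 0 = -135050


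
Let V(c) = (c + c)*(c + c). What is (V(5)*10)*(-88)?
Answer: -88000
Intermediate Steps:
V(c) = 4*c**2 (V(c) = (2*c)*(2*c) = 4*c**2)
(V(5)*10)*(-88) = ((4*5**2)*10)*(-88) = ((4*25)*10)*(-88) = (100*10)*(-88) = 1000*(-88) = -88000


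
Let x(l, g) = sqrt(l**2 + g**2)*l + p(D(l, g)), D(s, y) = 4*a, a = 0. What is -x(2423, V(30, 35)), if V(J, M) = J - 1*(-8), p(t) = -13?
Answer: 13 - 2423*sqrt(5872373) ≈ -5.8716e+6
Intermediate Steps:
D(s, y) = 0 (D(s, y) = 4*0 = 0)
V(J, M) = 8 + J (V(J, M) = J + 8 = 8 + J)
x(l, g) = -13 + l*sqrt(g**2 + l**2) (x(l, g) = sqrt(l**2 + g**2)*l - 13 = sqrt(g**2 + l**2)*l - 13 = l*sqrt(g**2 + l**2) - 13 = -13 + l*sqrt(g**2 + l**2))
-x(2423, V(30, 35)) = -(-13 + 2423*sqrt((8 + 30)**2 + 2423**2)) = -(-13 + 2423*sqrt(38**2 + 5870929)) = -(-13 + 2423*sqrt(1444 + 5870929)) = -(-13 + 2423*sqrt(5872373)) = 13 - 2423*sqrt(5872373)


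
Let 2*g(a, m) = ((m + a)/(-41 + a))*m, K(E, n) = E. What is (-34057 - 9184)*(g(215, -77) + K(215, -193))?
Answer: -462635459/58 ≈ -7.9765e+6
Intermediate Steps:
g(a, m) = m*(a + m)/(2*(-41 + a)) (g(a, m) = (((m + a)/(-41 + a))*m)/2 = (((a + m)/(-41 + a))*m)/2 = (m*(a + m)/(-41 + a))/2 = m*(a + m)/(2*(-41 + a)))
(-34057 - 9184)*(g(215, -77) + K(215, -193)) = (-34057 - 9184)*((1/2)*(-77)*(215 - 77)/(-41 + 215) + 215) = -43241*((1/2)*(-77)*138/174 + 215) = -43241*((1/2)*(-77)*(1/174)*138 + 215) = -43241*(-1771/58 + 215) = -43241*10699/58 = -462635459/58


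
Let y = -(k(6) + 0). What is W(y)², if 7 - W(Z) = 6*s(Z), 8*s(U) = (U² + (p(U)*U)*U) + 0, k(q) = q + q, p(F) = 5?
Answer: 410881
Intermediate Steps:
k(q) = 2*q
s(U) = 3*U²/4 (s(U) = ((U² + (5*U)*U) + 0)/8 = ((U² + 5*U²) + 0)/8 = (6*U² + 0)/8 = (6*U²)/8 = 3*U²/4)
y = -12 (y = -(2*6 + 0) = -(12 + 0) = -1*12 = -12)
W(Z) = 7 - 9*Z²/2 (W(Z) = 7 - 6*3*Z²/4 = 7 - 9*Z²/2)
W(y)² = (7 - 9/2*(-12)²)² = (7 - 9/2*144)² = (7 - 648)² = (-641)² = 410881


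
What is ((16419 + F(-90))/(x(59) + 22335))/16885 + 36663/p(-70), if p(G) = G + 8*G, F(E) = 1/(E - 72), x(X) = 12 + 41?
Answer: -2267899774523/38970567720 ≈ -58.195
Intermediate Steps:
x(X) = 53
F(E) = 1/(-72 + E)
p(G) = 9*G
((16419 + F(-90))/(x(59) + 22335))/16885 + 36663/p(-70) = ((16419 + 1/(-72 - 90))/(53 + 22335))/16885 + 36663/((9*(-70))) = ((16419 + 1/(-162))/22388)*(1/16885) + 36663/(-630) = ((16419 - 1/162)*(1/22388))*(1/16885) + 36663*(-1/630) = ((2659877/162)*(1/22388))*(1/16885) - 12221/210 = (2659877/3626856)*(1/16885) - 12221/210 = 241807/5567223960 - 12221/210 = -2267899774523/38970567720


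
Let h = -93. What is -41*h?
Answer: 3813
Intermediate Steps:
-41*h = -41*(-93) = 3813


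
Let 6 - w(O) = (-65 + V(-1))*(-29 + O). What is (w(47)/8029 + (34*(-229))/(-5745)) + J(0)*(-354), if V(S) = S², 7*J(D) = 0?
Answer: 69166504/46126605 ≈ 1.4995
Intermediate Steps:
J(D) = 0 (J(D) = (⅐)*0 = 0)
w(O) = -1850 + 64*O (w(O) = 6 - (-65 + (-1)²)*(-29 + O) = 6 - (-65 + 1)*(-29 + O) = 6 - (-64)*(-29 + O) = 6 - (1856 - 64*O) = 6 + (-1856 + 64*O) = -1850 + 64*O)
(w(47)/8029 + (34*(-229))/(-5745)) + J(0)*(-354) = ((-1850 + 64*47)/8029 + (34*(-229))/(-5745)) + 0*(-354) = ((-1850 + 3008)*(1/8029) - 7786*(-1/5745)) + 0 = (1158*(1/8029) + 7786/5745) + 0 = (1158/8029 + 7786/5745) + 0 = 69166504/46126605 + 0 = 69166504/46126605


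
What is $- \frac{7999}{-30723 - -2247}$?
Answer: $\frac{7999}{28476} \approx 0.2809$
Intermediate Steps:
$- \frac{7999}{-30723 - -2247} = - \frac{7999}{-30723 + 2247} = - \frac{7999}{-28476} = \left(-7999\right) \left(- \frac{1}{28476}\right) = \frac{7999}{28476}$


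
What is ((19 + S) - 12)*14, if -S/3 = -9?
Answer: 476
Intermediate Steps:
S = 27 (S = -3*(-9) = 27)
((19 + S) - 12)*14 = ((19 + 27) - 12)*14 = (46 - 12)*14 = 34*14 = 476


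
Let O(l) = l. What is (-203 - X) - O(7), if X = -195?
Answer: -15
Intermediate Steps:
(-203 - X) - O(7) = (-203 - 1*(-195)) - 1*7 = (-203 + 195) - 7 = -8 - 7 = -15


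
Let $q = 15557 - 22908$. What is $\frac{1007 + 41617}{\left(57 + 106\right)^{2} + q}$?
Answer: $\frac{7104}{3203} \approx 2.2179$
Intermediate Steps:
$q = -7351$ ($q = 15557 - 22908 = -7351$)
$\frac{1007 + 41617}{\left(57 + 106\right)^{2} + q} = \frac{1007 + 41617}{\left(57 + 106\right)^{2} - 7351} = \frac{42624}{163^{2} - 7351} = \frac{42624}{26569 - 7351} = \frac{42624}{19218} = 42624 \cdot \frac{1}{19218} = \frac{7104}{3203}$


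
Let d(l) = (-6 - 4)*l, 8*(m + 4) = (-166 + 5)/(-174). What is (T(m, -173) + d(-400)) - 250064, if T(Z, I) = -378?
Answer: -246442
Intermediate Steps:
m = -5407/1392 (m = -4 + ((-166 + 5)/(-174))/8 = -4 + (-161*(-1/174))/8 = -4 + (⅛)*(161/174) = -4 + 161/1392 = -5407/1392 ≈ -3.8843)
d(l) = -10*l
(T(m, -173) + d(-400)) - 250064 = (-378 - 10*(-400)) - 250064 = (-378 + 4000) - 250064 = 3622 - 250064 = -246442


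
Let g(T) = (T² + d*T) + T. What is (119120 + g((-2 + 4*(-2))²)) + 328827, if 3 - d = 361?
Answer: 422247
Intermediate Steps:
d = -358 (d = 3 - 1*361 = 3 - 361 = -358)
g(T) = T² - 357*T (g(T) = (T² - 358*T) + T = T² - 357*T)
(119120 + g((-2 + 4*(-2))²)) + 328827 = (119120 + (-2 + 4*(-2))²*(-357 + (-2 + 4*(-2))²)) + 328827 = (119120 + (-2 - 8)²*(-357 + (-2 - 8)²)) + 328827 = (119120 + (-10)²*(-357 + (-10)²)) + 328827 = (119120 + 100*(-357 + 100)) + 328827 = (119120 + 100*(-257)) + 328827 = (119120 - 25700) + 328827 = 93420 + 328827 = 422247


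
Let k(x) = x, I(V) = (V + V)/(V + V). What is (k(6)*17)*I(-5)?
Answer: 102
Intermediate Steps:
I(V) = 1 (I(V) = (2*V)/((2*V)) = (2*V)*(1/(2*V)) = 1)
(k(6)*17)*I(-5) = (6*17)*1 = 102*1 = 102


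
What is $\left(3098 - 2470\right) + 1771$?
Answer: $2399$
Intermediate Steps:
$\left(3098 - 2470\right) + 1771 = 628 + 1771 = 2399$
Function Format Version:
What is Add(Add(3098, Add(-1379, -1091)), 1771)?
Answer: 2399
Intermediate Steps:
Add(Add(3098, Add(-1379, -1091)), 1771) = Add(Add(3098, -2470), 1771) = Add(628, 1771) = 2399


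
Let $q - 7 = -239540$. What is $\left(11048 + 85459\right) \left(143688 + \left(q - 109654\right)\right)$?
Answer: $-19832091993$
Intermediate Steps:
$q = -239533$ ($q = 7 - 239540 = -239533$)
$\left(11048 + 85459\right) \left(143688 + \left(q - 109654\right)\right) = \left(11048 + 85459\right) \left(143688 - 349187\right) = 96507 \left(143688 - 349187\right) = 96507 \left(-205499\right) = -19832091993$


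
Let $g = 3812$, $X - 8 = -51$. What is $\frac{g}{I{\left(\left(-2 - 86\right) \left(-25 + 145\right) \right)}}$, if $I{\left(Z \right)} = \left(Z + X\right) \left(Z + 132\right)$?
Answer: $\frac{953}{27642021} \approx 3.4477 \cdot 10^{-5}$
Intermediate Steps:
$X = -43$ ($X = 8 - 51 = -43$)
$I{\left(Z \right)} = \left(-43 + Z\right) \left(132 + Z\right)$ ($I{\left(Z \right)} = \left(Z - 43\right) \left(Z + 132\right) = \left(-43 + Z\right) \left(132 + Z\right)$)
$\frac{g}{I{\left(\left(-2 - 86\right) \left(-25 + 145\right) \right)}} = \frac{3812}{-5676 + \left(\left(-2 - 86\right) \left(-25 + 145\right)\right)^{2} + 89 \left(-2 - 86\right) \left(-25 + 145\right)} = \frac{3812}{-5676 + \left(\left(-88\right) 120\right)^{2} + 89 \left(\left(-88\right) 120\right)} = \frac{3812}{-5676 + \left(-10560\right)^{2} + 89 \left(-10560\right)} = \frac{3812}{-5676 + 111513600 - 939840} = \frac{3812}{110568084} = 3812 \cdot \frac{1}{110568084} = \frac{953}{27642021}$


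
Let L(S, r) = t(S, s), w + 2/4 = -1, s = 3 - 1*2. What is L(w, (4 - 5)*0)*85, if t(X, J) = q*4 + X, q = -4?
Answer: -2975/2 ≈ -1487.5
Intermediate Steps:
s = 1 (s = 3 - 2 = 1)
w = -3/2 (w = -½ - 1 = -3/2 ≈ -1.5000)
t(X, J) = -16 + X (t(X, J) = -4*4 + X = -16 + X)
L(S, r) = -16 + S
L(w, (4 - 5)*0)*85 = (-16 - 3/2)*85 = -35/2*85 = -2975/2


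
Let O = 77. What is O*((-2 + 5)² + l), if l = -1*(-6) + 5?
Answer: 1540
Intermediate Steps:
l = 11 (l = 6 + 5 = 11)
O*((-2 + 5)² + l) = 77*((-2 + 5)² + 11) = 77*(3² + 11) = 77*(9 + 11) = 77*20 = 1540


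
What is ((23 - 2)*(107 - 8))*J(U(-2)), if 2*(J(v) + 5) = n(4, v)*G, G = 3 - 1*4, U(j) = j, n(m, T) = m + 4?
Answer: -18711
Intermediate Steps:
n(m, T) = 4 + m
G = -1 (G = 3 - 4 = -1)
J(v) = -9 (J(v) = -5 + ((4 + 4)*(-1))/2 = -5 + (8*(-1))/2 = -5 + (½)*(-8) = -5 - 4 = -9)
((23 - 2)*(107 - 8))*J(U(-2)) = ((23 - 2)*(107 - 8))*(-9) = (21*99)*(-9) = 2079*(-9) = -18711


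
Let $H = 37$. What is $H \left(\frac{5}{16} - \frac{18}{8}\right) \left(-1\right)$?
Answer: $\frac{1147}{16} \approx 71.688$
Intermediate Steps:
$H \left(\frac{5}{16} - \frac{18}{8}\right) \left(-1\right) = 37 \left(\frac{5}{16} - \frac{18}{8}\right) \left(-1\right) = 37 \left(5 \cdot \frac{1}{16} - \frac{9}{4}\right) \left(-1\right) = 37 \left(\frac{5}{16} - \frac{9}{4}\right) \left(-1\right) = 37 \left(- \frac{31}{16}\right) \left(-1\right) = \left(- \frac{1147}{16}\right) \left(-1\right) = \frac{1147}{16}$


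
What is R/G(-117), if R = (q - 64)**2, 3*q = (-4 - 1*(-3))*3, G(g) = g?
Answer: -325/9 ≈ -36.111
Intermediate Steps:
q = -1 (q = ((-4 - 1*(-3))*3)/3 = ((-4 + 3)*3)/3 = (-1*3)/3 = (1/3)*(-3) = -1)
R = 4225 (R = (-1 - 64)**2 = (-65)**2 = 4225)
R/G(-117) = 4225/(-117) = 4225*(-1/117) = -325/9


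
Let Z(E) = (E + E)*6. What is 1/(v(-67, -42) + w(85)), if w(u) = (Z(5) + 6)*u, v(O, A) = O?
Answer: 1/5543 ≈ 0.00018041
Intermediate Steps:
Z(E) = 12*E (Z(E) = (2*E)*6 = 12*E)
w(u) = 66*u (w(u) = (12*5 + 6)*u = (60 + 6)*u = 66*u)
1/(v(-67, -42) + w(85)) = 1/(-67 + 66*85) = 1/(-67 + 5610) = 1/5543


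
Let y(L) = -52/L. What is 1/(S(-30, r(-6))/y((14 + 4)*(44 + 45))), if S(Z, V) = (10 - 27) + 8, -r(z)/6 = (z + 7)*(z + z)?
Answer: 26/7209 ≈ 0.0036066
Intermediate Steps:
r(z) = -12*z*(7 + z) (r(z) = -6*(z + 7)*(z + z) = -6*(7 + z)*2*z = -12*z*(7 + z))
S(Z, V) = -9 (S(Z, V) = -17 + 8 = -9)
1/(S(-30, r(-6))/y((14 + 4)*(44 + 45))) = 1/(-9*(-(14 + 4)*(44 + 45)/52)) = 1/(-9/((-52/(18*89)))) = 1/(-9/((-52/1602))) = 1/(-9/((-52*1/1602))) = 1/(-9/(-26/801)) = 1/(-9*(-801/26)) = 1/(7209/26) = 26/7209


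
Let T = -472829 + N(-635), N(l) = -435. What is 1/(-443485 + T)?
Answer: -1/916749 ≈ -1.0908e-6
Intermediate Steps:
T = -473264 (T = -472829 - 435 = -473264)
1/(-443485 + T) = 1/(-443485 - 473264) = 1/(-916749) = -1/916749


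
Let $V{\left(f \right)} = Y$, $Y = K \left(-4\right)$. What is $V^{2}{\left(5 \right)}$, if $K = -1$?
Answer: $16$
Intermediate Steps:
$Y = 4$ ($Y = \left(-1\right) \left(-4\right) = 4$)
$V{\left(f \right)} = 4$
$V^{2}{\left(5 \right)} = 4^{2} = 16$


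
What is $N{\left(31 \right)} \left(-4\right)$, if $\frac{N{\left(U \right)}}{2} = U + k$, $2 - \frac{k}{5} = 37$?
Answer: $1152$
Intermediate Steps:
$k = -175$ ($k = 10 - 185 = -175$)
$N{\left(U \right)} = -350 + 2 U$ ($N{\left(U \right)} = 2 \left(U - 175\right) = 2 \left(-175 + U\right) = -350 + 2 U$)
$N{\left(31 \right)} \left(-4\right) = \left(-350 + 2 \cdot 31\right) \left(-4\right) = \left(-350 + 62\right) \left(-4\right) = \left(-288\right) \left(-4\right) = 1152$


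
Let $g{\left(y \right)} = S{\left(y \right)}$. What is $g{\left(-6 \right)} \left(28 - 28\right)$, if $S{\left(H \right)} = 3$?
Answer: $0$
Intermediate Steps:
$g{\left(y \right)} = 3$
$g{\left(-6 \right)} \left(28 - 28\right) = 3 \left(28 - 28\right) = 3 \cdot 0 = 0$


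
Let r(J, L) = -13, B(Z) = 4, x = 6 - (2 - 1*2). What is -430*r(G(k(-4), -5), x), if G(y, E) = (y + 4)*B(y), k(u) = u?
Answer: 5590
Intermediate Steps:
x = 6 (x = 6 - (2 - 2) = 6 - 1*0 = 6 + 0 = 6)
G(y, E) = 16 + 4*y (G(y, E) = (y + 4)*4 = (4 + y)*4 = 16 + 4*y)
-430*r(G(k(-4), -5), x) = -430*(-13) = 5590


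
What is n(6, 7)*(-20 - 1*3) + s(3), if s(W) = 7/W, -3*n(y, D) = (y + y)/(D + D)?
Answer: 187/21 ≈ 8.9048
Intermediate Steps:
n(y, D) = -y/(3*D) (n(y, D) = -(y + y)/(3*(D + D)) = -2*y/(3*(2*D)) = -2*y*1/(2*D)/3 = -y/(3*D))
n(6, 7)*(-20 - 1*3) + s(3) = (-⅓*6/7)*(-20 - 1*3) + 7/3 = (-⅓*6*⅐)*(-20 - 3) + 7*(⅓) = -2/7*(-23) + 7/3 = 46/7 + 7/3 = 187/21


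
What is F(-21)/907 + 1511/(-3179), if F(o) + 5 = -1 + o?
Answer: -1456310/2883353 ≈ -0.50508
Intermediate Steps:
F(o) = -6 + o (F(o) = -5 + (-1 + o) = -6 + o)
F(-21)/907 + 1511/(-3179) = (-6 - 21)/907 + 1511/(-3179) = -27*1/907 + 1511*(-1/3179) = -27/907 - 1511/3179 = -1456310/2883353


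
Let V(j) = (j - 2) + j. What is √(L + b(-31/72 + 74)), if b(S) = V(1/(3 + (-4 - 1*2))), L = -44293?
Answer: I*√398661/3 ≈ 210.47*I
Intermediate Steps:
V(j) = -2 + 2*j (V(j) = (-2 + j) + j = -2 + 2*j)
b(S) = -8/3 (b(S) = -2 + 2/(3 + (-4 - 1*2)) = -2 + 2/(3 + (-4 - 2)) = -2 + 2/(3 - 6) = -2 + 2/(-3) = -2 + 2*(-⅓) = -2 - ⅔ = -8/3)
√(L + b(-31/72 + 74)) = √(-44293 - 8/3) = √(-132887/3) = I*√398661/3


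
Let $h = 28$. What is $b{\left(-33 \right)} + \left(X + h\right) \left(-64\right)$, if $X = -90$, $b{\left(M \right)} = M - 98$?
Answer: $3837$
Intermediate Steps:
$b{\left(M \right)} = -98 + M$
$b{\left(-33 \right)} + \left(X + h\right) \left(-64\right) = \left(-98 - 33\right) + \left(-90 + 28\right) \left(-64\right) = -131 - -3968 = -131 + 3968 = 3837$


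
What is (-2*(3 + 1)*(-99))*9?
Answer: 7128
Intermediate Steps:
(-2*(3 + 1)*(-99))*9 = (-2*4*(-99))*9 = -8*(-99)*9 = 792*9 = 7128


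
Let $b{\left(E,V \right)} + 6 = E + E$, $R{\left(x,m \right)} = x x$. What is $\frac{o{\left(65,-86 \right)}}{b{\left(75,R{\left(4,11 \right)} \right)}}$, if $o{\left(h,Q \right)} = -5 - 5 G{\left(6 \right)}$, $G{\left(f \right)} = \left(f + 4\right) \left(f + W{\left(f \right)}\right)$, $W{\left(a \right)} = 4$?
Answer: $- \frac{505}{144} \approx -3.5069$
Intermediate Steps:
$R{\left(x,m \right)} = x^{2}$
$G{\left(f \right)} = \left(4 + f\right)^{2}$ ($G{\left(f \right)} = \left(f + 4\right) \left(f + 4\right) = \left(4 + f\right) \left(4 + f\right) = \left(4 + f\right)^{2}$)
$b{\left(E,V \right)} = -6 + 2 E$ ($b{\left(E,V \right)} = -6 + \left(E + E\right) = -6 + 2 E$)
$o{\left(h,Q \right)} = -505$ ($o{\left(h,Q \right)} = -5 - 5 \left(16 + 6^{2} + 8 \cdot 6\right) = -5 - 5 \left(16 + 36 + 48\right) = -5 - 500 = -505$)
$\frac{o{\left(65,-86 \right)}}{b{\left(75,R{\left(4,11 \right)} \right)}} = - \frac{505}{-6 + 2 \cdot 75} = - \frac{505}{-6 + 150} = - \frac{505}{144}$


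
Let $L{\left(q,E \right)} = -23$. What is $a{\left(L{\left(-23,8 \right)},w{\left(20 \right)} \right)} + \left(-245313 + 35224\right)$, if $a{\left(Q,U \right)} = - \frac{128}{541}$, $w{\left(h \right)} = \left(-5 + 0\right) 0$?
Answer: $- \frac{113658277}{541} \approx -2.1009 \cdot 10^{5}$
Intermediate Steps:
$w{\left(h \right)} = 0$ ($w{\left(h \right)} = \left(-5\right) 0 = 0$)
$a{\left(Q,U \right)} = - \frac{128}{541}$ ($a{\left(Q,U \right)} = \left(-128\right) \frac{1}{541} = - \frac{128}{541}$)
$a{\left(L{\left(-23,8 \right)},w{\left(20 \right)} \right)} + \left(-245313 + 35224\right) = - \frac{128}{541} + \left(-245313 + 35224\right) = - \frac{128}{541} - 210089 = - \frac{113658277}{541}$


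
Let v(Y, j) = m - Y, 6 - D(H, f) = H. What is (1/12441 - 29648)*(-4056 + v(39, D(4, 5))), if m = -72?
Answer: 512333715363/4147 ≈ 1.2354e+8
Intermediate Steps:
D(H, f) = 6 - H
v(Y, j) = -72 - Y
(1/12441 - 29648)*(-4056 + v(39, D(4, 5))) = (1/12441 - 29648)*(-4056 + (-72 - 1*39)) = (1/12441 - 29648)*(-4056 + (-72 - 39)) = -368850767*(-4056 - 111)/12441 = -368850767/12441*(-4167) = 512333715363/4147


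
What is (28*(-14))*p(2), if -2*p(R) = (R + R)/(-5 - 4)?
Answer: -784/9 ≈ -87.111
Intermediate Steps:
p(R) = R/9 (p(R) = -(R + R)/(2*(-5 - 4)) = -2*R/(2*(-9)) = -2*R*(-1)/(2*9) = -(-1)*R/9 = R/9)
(28*(-14))*p(2) = (28*(-14))*((⅑)*2) = -392*2/9 = -784/9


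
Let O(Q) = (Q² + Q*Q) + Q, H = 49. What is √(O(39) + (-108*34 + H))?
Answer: I*√542 ≈ 23.281*I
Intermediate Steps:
O(Q) = Q + 2*Q² (O(Q) = (Q² + Q²) + Q = 2*Q² + Q = Q + 2*Q²)
√(O(39) + (-108*34 + H)) = √(39*(1 + 2*39) + (-108*34 + 49)) = √(39*(1 + 78) + (-3672 + 49)) = √(39*79 - 3623) = √(3081 - 3623) = √(-542) = I*√542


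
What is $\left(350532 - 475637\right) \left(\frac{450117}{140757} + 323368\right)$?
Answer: $- \frac{1898124740464255}{46919} \approx -4.0455 \cdot 10^{10}$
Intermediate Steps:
$\left(350532 - 475637\right) \left(\frac{450117}{140757} + 323368\right) = - 125105 \left(450117 \cdot \frac{1}{140757} + 323368\right) = - 125105 \left(\frac{150039}{46919} + 323368\right) = \left(-125105\right) \frac{15172253231}{46919} = - \frac{1898124740464255}{46919}$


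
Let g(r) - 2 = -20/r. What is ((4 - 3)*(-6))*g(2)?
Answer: 48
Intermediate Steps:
g(r) = 2 - 20/r
((4 - 3)*(-6))*g(2) = ((4 - 3)*(-6))*(2 - 20/2) = (1*(-6))*(2 - 20*1/2) = -6*(2 - 10) = -6*(-8) = 48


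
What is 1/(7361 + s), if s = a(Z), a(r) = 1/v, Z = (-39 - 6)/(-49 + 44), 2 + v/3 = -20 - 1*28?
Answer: 150/1104149 ≈ 0.00013585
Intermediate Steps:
v = -150 (v = -6 + 3*(-20 - 1*28) = -6 + 3*(-20 - 28) = -6 + 3*(-48) = -6 - 144 = -150)
Z = 9 (Z = -45/(-5) = -45*(-⅕) = 9)
a(r) = -1/150 (a(r) = 1/(-150) = -1/150)
s = -1/150 ≈ -0.0066667
1/(7361 + s) = 1/(7361 - 1/150) = 1/(1104149/150) = 150/1104149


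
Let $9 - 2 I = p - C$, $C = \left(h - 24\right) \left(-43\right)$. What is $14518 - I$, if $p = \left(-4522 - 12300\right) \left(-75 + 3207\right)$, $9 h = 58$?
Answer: $- \frac{473924087}{18} \approx -2.6329 \cdot 10^{7}$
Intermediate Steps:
$h = \frac{58}{9}$ ($h = \frac{1}{9} \cdot 58 = \frac{58}{9} \approx 6.4444$)
$C = \frac{6794}{9}$ ($C = \left(\frac{58}{9} - 24\right) \left(-43\right) = \left(- \frac{158}{9}\right) \left(-43\right) = \frac{6794}{9} \approx 754.89$)
$p = -52686504$ ($p = \left(-16822\right) 3132 = -52686504$)
$I = \frac{474185411}{18}$ ($I = \frac{9}{2} - \frac{-52686504 - \frac{6794}{9}}{2} = \frac{9}{2} - - \frac{237092665}{9} = \frac{9}{2} + \frac{237092665}{9} = \frac{474185411}{18} \approx 2.6344 \cdot 10^{7}$)
$14518 - I = 14518 - \frac{474185411}{18} = - \frac{473924087}{18}$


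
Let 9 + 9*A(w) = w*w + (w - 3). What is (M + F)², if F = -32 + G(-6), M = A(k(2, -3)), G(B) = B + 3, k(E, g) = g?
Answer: 11449/9 ≈ 1272.1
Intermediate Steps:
A(w) = -4/3 + w/9 + w²/9 (A(w) = -1 + (w*w + (w - 3))/9 = -1 + (w² + (-3 + w))/9 = -1 + (-3 + w + w²)/9 = -1 + (-⅓ + w/9 + w²/9) = -4/3 + w/9 + w²/9)
G(B) = 3 + B
M = -⅔ (M = -4/3 + (⅑)*(-3) + (⅑)*(-3)² = -4/3 - ⅓ + (⅑)*9 = -4/3 - ⅓ + 1 = -⅔ ≈ -0.66667)
F = -35 (F = -32 + (3 - 6) = -32 - 3 = -35)
(M + F)² = (-⅔ - 35)² = (-107/3)² = 11449/9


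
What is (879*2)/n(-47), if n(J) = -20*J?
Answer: 879/470 ≈ 1.8702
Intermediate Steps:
(879*2)/n(-47) = (879*2)/((-20*(-47))) = 1758/940 = 1758*(1/940) = 879/470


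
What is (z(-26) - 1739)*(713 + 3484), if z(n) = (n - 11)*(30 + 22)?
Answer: -15373611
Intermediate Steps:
z(n) = -572 + 52*n (z(n) = (-11 + n)*52 = -572 + 52*n)
(z(-26) - 1739)*(713 + 3484) = ((-572 + 52*(-26)) - 1739)*(713 + 3484) = ((-572 - 1352) - 1739)*4197 = (-1924 - 1739)*4197 = -3663*4197 = -15373611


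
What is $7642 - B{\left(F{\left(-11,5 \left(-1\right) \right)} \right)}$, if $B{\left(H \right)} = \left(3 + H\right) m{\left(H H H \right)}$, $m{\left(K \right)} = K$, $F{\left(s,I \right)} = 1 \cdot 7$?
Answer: $4212$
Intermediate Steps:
$F{\left(s,I \right)} = 7$
$B{\left(H \right)} = H^{3} \left(3 + H\right)$ ($B{\left(H \right)} = \left(3 + H\right) H H H = \left(3 + H\right) H^{2} H = \left(3 + H\right) H^{3} = H^{3} \left(3 + H\right)$)
$7642 - B{\left(F{\left(-11,5 \left(-1\right) \right)} \right)} = 7642 - 7^{3} \left(3 + 7\right) = 7642 - 343 \cdot 10 = 7642 - 3430 = 4212$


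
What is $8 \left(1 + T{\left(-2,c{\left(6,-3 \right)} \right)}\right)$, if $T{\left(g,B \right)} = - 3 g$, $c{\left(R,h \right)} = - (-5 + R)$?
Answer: $56$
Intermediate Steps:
$c{\left(R,h \right)} = 5 - R$
$8 \left(1 + T{\left(-2,c{\left(6,-3 \right)} \right)}\right) = 8 \left(1 - -6\right) = 8 \left(1 + 6\right) = 8 \cdot 7 = 56$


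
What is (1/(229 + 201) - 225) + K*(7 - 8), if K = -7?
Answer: -93739/430 ≈ -218.00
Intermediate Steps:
(1/(229 + 201) - 225) + K*(7 - 8) = (1/(229 + 201) - 225) - 7*(7 - 8) = (1/430 - 225) - 7*(-1) = (1/430 - 225) + 7 = -96749/430 + 7 = -93739/430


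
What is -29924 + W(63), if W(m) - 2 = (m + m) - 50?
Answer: -29846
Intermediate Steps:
W(m) = -48 + 2*m (W(m) = 2 + ((m + m) - 50) = 2 + (2*m - 50) = 2 + (-50 + 2*m) = -48 + 2*m)
-29924 + W(63) = -29924 + (-48 + 2*63) = -29924 + (-48 + 126) = -29924 + 78 = -29846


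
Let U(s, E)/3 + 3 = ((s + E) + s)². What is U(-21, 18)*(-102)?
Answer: -175338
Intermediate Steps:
U(s, E) = -9 + 3*(E + 2*s)² (U(s, E) = -9 + 3*((s + E) + s)² = -9 + 3*((E + s) + s)² = -9 + 3*(E + 2*s)²)
U(-21, 18)*(-102) = (-9 + 3*(18 + 2*(-21))²)*(-102) = (-9 + 3*(18 - 42)²)*(-102) = (-9 + 3*(-24)²)*(-102) = (-9 + 3*576)*(-102) = (-9 + 1728)*(-102) = 1719*(-102) = -175338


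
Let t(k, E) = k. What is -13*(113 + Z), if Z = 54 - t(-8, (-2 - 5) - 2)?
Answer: -2275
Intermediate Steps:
Z = 62 (Z = 54 - 1*(-8) = 54 + 8 = 62)
-13*(113 + Z) = -13*(113 + 62) = -13*175 = -2275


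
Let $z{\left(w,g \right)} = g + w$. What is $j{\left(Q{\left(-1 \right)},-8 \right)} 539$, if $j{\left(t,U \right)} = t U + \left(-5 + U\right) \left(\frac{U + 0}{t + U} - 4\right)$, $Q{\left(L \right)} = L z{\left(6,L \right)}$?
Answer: $45276$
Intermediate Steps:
$Q{\left(L \right)} = L \left(6 + L\right)$ ($Q{\left(L \right)} = L \left(L + 6\right) = L \left(6 + L\right)$)
$j{\left(t,U \right)} = U t + \left(-5 + U\right) \left(-4 + \frac{U}{U + t}\right)$ ($j{\left(t,U \right)} = U t + \left(-5 + U\right) \left(\frac{U}{U + t} - 4\right) = U t + \left(-5 + U\right) \left(-4 + \frac{U}{U + t}\right)$)
$j{\left(Q{\left(-1 \right)},-8 \right)} 539 = \frac{- 3 \left(-8\right)^{2} + 15 \left(-8\right) + 20 \left(- (6 - 1)\right) - 8 \left(- (6 - 1)\right)^{2} + - (6 - 1) \left(-8\right)^{2} - - 32 \left(- (6 - 1)\right)}{-8 - \left(6 - 1\right)} 539 = \frac{\left(-3\right) 64 - 120 + 20 \left(\left(-1\right) 5\right) - 8 \left(\left(-1\right) 5\right)^{2} + \left(-1\right) 5 \cdot 64 - - 32 \left(\left(-1\right) 5\right)}{-8 - 5} \cdot 539 = \frac{-192 - 120 + 20 \left(-5\right) - 8 \left(-5\right)^{2} - 320 - \left(-32\right) \left(-5\right)}{-8 - 5} \cdot 539 = \frac{-192 - 120 - 100 - 200 - 320 - 160}{-13} \cdot 539 = - \frac{-192 - 120 - 100 - 200 - 320 - 160}{13} \cdot 539 = \left(- \frac{1}{13}\right) \left(-1092\right) 539 = 84 \cdot 539 = 45276$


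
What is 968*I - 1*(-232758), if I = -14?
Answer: 219206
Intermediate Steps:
968*I - 1*(-232758) = 968*(-14) - 1*(-232758) = -13552 + 232758 = 219206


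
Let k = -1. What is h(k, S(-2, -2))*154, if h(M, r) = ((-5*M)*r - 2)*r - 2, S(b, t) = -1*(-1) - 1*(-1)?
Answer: 2156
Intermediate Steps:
S(b, t) = 2 (S(b, t) = 1 + 1 = 2)
h(M, r) = -2 + r*(-2 - 5*M*r) (h(M, r) = (-5*M*r - 2)*r - 2 = (-2 - 5*M*r)*r - 2 = r*(-2 - 5*M*r) - 2 = -2 + r*(-2 - 5*M*r))
h(k, S(-2, -2))*154 = (-2 - 2*2 - 5*(-1)*2²)*154 = (-2 - 4 - 5*(-1)*4)*154 = (-2 - 4 + 20)*154 = 14*154 = 2156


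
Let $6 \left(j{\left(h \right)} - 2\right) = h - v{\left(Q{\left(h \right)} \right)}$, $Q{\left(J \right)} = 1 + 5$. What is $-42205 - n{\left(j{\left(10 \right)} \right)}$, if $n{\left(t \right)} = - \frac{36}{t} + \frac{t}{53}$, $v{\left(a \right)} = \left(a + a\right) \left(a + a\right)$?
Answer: $- \frac{409359746}{9699} \approx -42206.0$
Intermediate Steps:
$Q{\left(J \right)} = 6$
$v{\left(a \right)} = 4 a^{2}$ ($v{\left(a \right)} = 2 a 2 a = 4 a^{2}$)
$j{\left(h \right)} = -22 + \frac{h}{6}$ ($j{\left(h \right)} = 2 + \frac{h - 4 \cdot 6^{2}}{6} = 2 + \frac{h - 4 \cdot 36}{6} = 2 + \frac{h - 144}{6} = 2 + \frac{-144 + h}{6} = 2 + \left(-24 + \frac{h}{6}\right) = -22 + \frac{h}{6}$)
$n{\left(t \right)} = - \frac{36}{t} + \frac{t}{53}$ ($n{\left(t \right)} = - \frac{36}{t} + t \frac{1}{53} = - \frac{36}{t} + \frac{t}{53}$)
$-42205 - n{\left(j{\left(10 \right)} \right)} = -42205 - \left(- \frac{36}{-22 + \frac{1}{6} \cdot 10} + \frac{-22 + \frac{1}{6} \cdot 10}{53}\right) = -42205 - \left(- \frac{36}{-22 + \frac{5}{3}} + \frac{-22 + \frac{5}{3}}{53}\right) = -42205 - \left(- \frac{36}{- \frac{61}{3}} + \frac{1}{53} \left(- \frac{61}{3}\right)\right) = -42205 - \left(\left(-36\right) \left(- \frac{3}{61}\right) - \frac{61}{159}\right) = -42205 - \left(\frac{108}{61} - \frac{61}{159}\right) = -42205 - \frac{13451}{9699} = - \frac{409359746}{9699}$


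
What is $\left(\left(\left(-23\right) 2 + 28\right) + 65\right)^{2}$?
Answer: $2209$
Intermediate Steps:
$\left(\left(\left(-23\right) 2 + 28\right) + 65\right)^{2} = \left(\left(-46 + 28\right) + 65\right)^{2} = \left(-18 + 65\right)^{2} = 47^{2} = 2209$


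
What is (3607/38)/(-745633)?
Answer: -3607/28334054 ≈ -0.00012730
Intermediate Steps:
(3607/38)/(-745633) = (3607*(1/38))*(-1/745633) = (3607/38)*(-1/745633) = -3607/28334054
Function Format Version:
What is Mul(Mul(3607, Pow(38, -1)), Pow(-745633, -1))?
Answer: Rational(-3607, 28334054) ≈ -0.00012730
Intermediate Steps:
Mul(Mul(3607, Pow(38, -1)), Pow(-745633, -1)) = Mul(Mul(3607, Rational(1, 38)), Rational(-1, 745633)) = Mul(Rational(3607, 38), Rational(-1, 745633)) = Rational(-3607, 28334054)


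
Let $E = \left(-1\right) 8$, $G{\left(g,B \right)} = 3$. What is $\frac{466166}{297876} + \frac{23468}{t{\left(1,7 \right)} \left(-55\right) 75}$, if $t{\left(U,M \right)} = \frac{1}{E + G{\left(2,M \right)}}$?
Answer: $\frac{409730051}{13652650} \approx 30.011$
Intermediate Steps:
$E = -8$
$t{\left(U,M \right)} = - \frac{1}{5}$ ($t{\left(U,M \right)} = \frac{1}{-8 + 3} = \frac{1}{-5} = - \frac{1}{5}$)
$\frac{466166}{297876} + \frac{23468}{t{\left(1,7 \right)} \left(-55\right) 75} = \frac{466166}{297876} + \frac{23468}{\left(- \frac{1}{5}\right) \left(-55\right) 75} = 466166 \cdot \frac{1}{297876} + \frac{23468}{11 \cdot 75} = \frac{233083}{148938} + \frac{23468}{825} = \frac{409730051}{13652650}$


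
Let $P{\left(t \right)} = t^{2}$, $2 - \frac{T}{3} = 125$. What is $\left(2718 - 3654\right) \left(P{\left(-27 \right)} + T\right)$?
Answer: $-336960$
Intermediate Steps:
$T = -369$ ($T = 6 - 375 = -369$)
$\left(2718 - 3654\right) \left(P{\left(-27 \right)} + T\right) = \left(2718 - 3654\right) \left(\left(-27\right)^{2} - 369\right) = - 936 \left(729 - 369\right) = \left(-936\right) 360 = -336960$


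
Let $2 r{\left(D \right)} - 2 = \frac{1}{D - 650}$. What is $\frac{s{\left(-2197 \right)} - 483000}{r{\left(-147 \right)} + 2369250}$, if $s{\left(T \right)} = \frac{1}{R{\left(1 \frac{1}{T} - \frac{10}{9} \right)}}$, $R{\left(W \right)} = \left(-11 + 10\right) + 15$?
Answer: $- \frac{5389313203}{26436102651} \approx -0.20386$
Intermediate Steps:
$R{\left(W \right)} = 14$ ($R{\left(W \right)} = -1 + 15 = 14$)
$r{\left(D \right)} = 1 + \frac{1}{2 \left(-650 + D\right)}$ ($r{\left(D \right)} = 1 + \frac{1}{2 \left(D - 650\right)} = 1 + \frac{1}{2 \left(-650 + D\right)}$)
$s{\left(T \right)} = \frac{1}{14}$
$\frac{s{\left(-2197 \right)} - 483000}{r{\left(-147 \right)} + 2369250} = \frac{\frac{1}{14} - 483000}{\frac{- \frac{1299}{2} - 147}{-650 - 147} + 2369250} = - \frac{6761999}{14 \left(\frac{1}{-797} \left(- \frac{1593}{2}\right) + 2369250\right)} = - \frac{6761999}{14 \left(\left(- \frac{1}{797}\right) \left(- \frac{1593}{2}\right) + 2369250\right)} = - \frac{6761999}{14 \left(\frac{1593}{1594} + 2369250\right)} = - \frac{6761999}{14 \cdot \frac{3776586093}{1594}} = \left(- \frac{6761999}{14}\right) \frac{1594}{3776586093} = - \frac{5389313203}{26436102651}$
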